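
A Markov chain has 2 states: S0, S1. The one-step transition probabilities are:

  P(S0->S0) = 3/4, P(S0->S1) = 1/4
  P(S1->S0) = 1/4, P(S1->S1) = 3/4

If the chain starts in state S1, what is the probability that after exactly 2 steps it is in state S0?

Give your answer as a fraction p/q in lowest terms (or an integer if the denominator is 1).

Computing P^2 by repeated multiplication:
P^1 =
  S0: [3/4, 1/4]
  S1: [1/4, 3/4]
P^2 =
  S0: [5/8, 3/8]
  S1: [3/8, 5/8]

(P^2)[S1 -> S0] = 3/8

Answer: 3/8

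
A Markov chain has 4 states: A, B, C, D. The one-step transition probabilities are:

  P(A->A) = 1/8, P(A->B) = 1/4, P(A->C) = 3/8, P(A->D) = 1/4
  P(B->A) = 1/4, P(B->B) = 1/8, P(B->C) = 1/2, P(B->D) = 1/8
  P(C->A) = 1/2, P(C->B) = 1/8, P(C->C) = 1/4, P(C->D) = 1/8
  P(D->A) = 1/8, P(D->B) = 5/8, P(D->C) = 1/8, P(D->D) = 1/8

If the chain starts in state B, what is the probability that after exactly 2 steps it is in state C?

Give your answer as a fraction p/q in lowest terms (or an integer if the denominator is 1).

Computing P^2 by repeated multiplication:
P^1 =
  A: [1/8, 1/4, 3/8, 1/4]
  B: [1/4, 1/8, 1/2, 1/8]
  C: [1/2, 1/8, 1/4, 1/8]
  D: [1/8, 5/8, 1/8, 1/8]
P^2 =
  A: [19/64, 17/64, 19/64, 9/64]
  B: [21/64, 7/32, 19/64, 5/32]
  C: [15/64, 1/4, 21/64, 3/16]
  D: [1/4, 13/64, 13/32, 9/64]

(P^2)[B -> C] = 19/64

Answer: 19/64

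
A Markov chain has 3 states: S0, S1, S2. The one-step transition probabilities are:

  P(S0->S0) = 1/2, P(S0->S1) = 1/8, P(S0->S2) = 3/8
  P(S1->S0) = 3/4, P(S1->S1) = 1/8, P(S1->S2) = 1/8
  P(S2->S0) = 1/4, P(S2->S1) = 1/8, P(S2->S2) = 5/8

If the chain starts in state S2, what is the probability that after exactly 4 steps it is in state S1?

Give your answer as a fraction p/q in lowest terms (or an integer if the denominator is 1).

Computing P^4 by repeated multiplication:
P^1 =
  S0: [1/2, 1/8, 3/8]
  S1: [3/4, 1/8, 1/8]
  S2: [1/4, 1/8, 5/8]
P^2 =
  S0: [7/16, 1/8, 7/16]
  S1: [1/2, 1/8, 3/8]
  S2: [3/8, 1/8, 1/2]
P^3 =
  S0: [27/64, 1/8, 29/64]
  S1: [7/16, 1/8, 7/16]
  S2: [13/32, 1/8, 15/32]
P^4 =
  S0: [107/256, 1/8, 117/256]
  S1: [27/64, 1/8, 29/64]
  S2: [53/128, 1/8, 59/128]

(P^4)[S2 -> S1] = 1/8

Answer: 1/8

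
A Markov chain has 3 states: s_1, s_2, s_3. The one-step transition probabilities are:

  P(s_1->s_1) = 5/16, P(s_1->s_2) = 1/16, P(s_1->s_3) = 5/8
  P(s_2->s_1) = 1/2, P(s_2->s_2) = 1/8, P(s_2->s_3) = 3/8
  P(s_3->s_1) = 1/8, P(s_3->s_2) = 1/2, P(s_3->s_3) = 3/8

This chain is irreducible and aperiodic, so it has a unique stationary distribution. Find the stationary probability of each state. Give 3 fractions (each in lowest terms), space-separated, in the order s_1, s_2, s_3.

The stationary distribution satisfies pi = pi * P, i.e.:
  pi_s_1 = 5/16*pi_s_1 + 1/2*pi_s_2 + 1/8*pi_s_3
  pi_s_2 = 1/16*pi_s_1 + 1/8*pi_s_2 + 1/2*pi_s_3
  pi_s_3 = 5/8*pi_s_1 + 3/8*pi_s_2 + 3/8*pi_s_3
with normalization: pi_s_1 + pi_s_2 + pi_s_3 = 1.

Using the first 2 balance equations plus normalization, the linear system A*pi = b is:
  [-11/16, 1/2, 1/8] . pi = 0
  [1/16, -7/8, 1/2] . pi = 0
  [1, 1, 1] . pi = 1

Solving yields:
  pi_s_1 = 23/82
  pi_s_2 = 45/164
  pi_s_3 = 73/164

Verification (pi * P):
  23/82*5/16 + 45/164*1/2 + 73/164*1/8 = 23/82 = pi_s_1  (ok)
  23/82*1/16 + 45/164*1/8 + 73/164*1/2 = 45/164 = pi_s_2  (ok)
  23/82*5/8 + 45/164*3/8 + 73/164*3/8 = 73/164 = pi_s_3  (ok)

Answer: 23/82 45/164 73/164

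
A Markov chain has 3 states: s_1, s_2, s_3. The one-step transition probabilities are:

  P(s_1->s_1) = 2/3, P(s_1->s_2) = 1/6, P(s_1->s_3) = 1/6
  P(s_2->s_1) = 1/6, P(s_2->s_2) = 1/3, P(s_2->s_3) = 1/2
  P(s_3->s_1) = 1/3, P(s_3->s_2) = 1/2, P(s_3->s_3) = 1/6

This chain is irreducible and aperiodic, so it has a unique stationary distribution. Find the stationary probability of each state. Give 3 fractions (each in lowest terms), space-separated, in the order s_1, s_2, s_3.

Answer: 11/26 4/13 7/26

Derivation:
The stationary distribution satisfies pi = pi * P, i.e.:
  pi_s_1 = 2/3*pi_s_1 + 1/6*pi_s_2 + 1/3*pi_s_3
  pi_s_2 = 1/6*pi_s_1 + 1/3*pi_s_2 + 1/2*pi_s_3
  pi_s_3 = 1/6*pi_s_1 + 1/2*pi_s_2 + 1/6*pi_s_3
with normalization: pi_s_1 + pi_s_2 + pi_s_3 = 1.

Using the first 2 balance equations plus normalization, the linear system A*pi = b is:
  [-1/3, 1/6, 1/3] . pi = 0
  [1/6, -2/3, 1/2] . pi = 0
  [1, 1, 1] . pi = 1

Solving yields:
  pi_s_1 = 11/26
  pi_s_2 = 4/13
  pi_s_3 = 7/26

Verification (pi * P):
  11/26*2/3 + 4/13*1/6 + 7/26*1/3 = 11/26 = pi_s_1  (ok)
  11/26*1/6 + 4/13*1/3 + 7/26*1/2 = 4/13 = pi_s_2  (ok)
  11/26*1/6 + 4/13*1/2 + 7/26*1/6 = 7/26 = pi_s_3  (ok)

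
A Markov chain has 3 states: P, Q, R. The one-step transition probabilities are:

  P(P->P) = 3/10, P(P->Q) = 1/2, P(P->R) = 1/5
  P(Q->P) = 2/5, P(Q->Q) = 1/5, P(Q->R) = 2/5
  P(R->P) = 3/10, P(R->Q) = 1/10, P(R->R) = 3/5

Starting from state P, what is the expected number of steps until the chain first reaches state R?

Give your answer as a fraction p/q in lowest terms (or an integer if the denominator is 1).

Answer: 65/18

Derivation:
Let h_i = expected steps to first reach R from state i.
Boundary: h_R = 0.
First-step equations for the other states:
  h_P = 1 + 3/10*h_P + 1/2*h_Q + 1/5*h_R
  h_Q = 1 + 2/5*h_P + 1/5*h_Q + 2/5*h_R

Substituting h_R = 0 and rearranging gives the linear system (I - Q) h = 1:
  [7/10, -1/2] . (h_P, h_Q) = 1
  [-2/5, 4/5] . (h_P, h_Q) = 1

Solving yields:
  h_P = 65/18
  h_Q = 55/18

Starting state is P, so the expected hitting time is h_P = 65/18.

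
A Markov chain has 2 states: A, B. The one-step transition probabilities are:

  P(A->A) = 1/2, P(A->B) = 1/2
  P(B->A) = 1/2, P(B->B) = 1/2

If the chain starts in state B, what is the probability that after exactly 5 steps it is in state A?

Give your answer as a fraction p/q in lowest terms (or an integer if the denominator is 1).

Computing P^5 by repeated multiplication:
P^1 =
  A: [1/2, 1/2]
  B: [1/2, 1/2]
P^2 =
  A: [1/2, 1/2]
  B: [1/2, 1/2]
P^3 =
  A: [1/2, 1/2]
  B: [1/2, 1/2]
P^4 =
  A: [1/2, 1/2]
  B: [1/2, 1/2]
P^5 =
  A: [1/2, 1/2]
  B: [1/2, 1/2]

(P^5)[B -> A] = 1/2

Answer: 1/2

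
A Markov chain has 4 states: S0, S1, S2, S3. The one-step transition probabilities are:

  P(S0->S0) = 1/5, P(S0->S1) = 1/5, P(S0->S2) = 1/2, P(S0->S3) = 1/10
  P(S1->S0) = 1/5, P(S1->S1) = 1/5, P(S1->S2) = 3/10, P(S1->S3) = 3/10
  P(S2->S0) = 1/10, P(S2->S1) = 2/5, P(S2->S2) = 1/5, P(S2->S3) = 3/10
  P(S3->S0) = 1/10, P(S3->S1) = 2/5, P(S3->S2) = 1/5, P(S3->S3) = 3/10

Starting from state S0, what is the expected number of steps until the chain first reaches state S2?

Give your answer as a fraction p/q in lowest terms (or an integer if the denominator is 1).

Answer: 380/151

Derivation:
Let h_i = expected steps to first reach S2 from state i.
Boundary: h_S2 = 0.
First-step equations for the other states:
  h_S0 = 1 + 1/5*h_S0 + 1/5*h_S1 + 1/2*h_S2 + 1/10*h_S3
  h_S1 = 1 + 1/5*h_S0 + 1/5*h_S1 + 3/10*h_S2 + 3/10*h_S3
  h_S3 = 1 + 1/10*h_S0 + 2/5*h_S1 + 1/5*h_S2 + 3/10*h_S3

Substituting h_S2 = 0 and rearranging gives the linear system (I - Q) h = 1:
  [4/5, -1/5, -1/10] . (h_S0, h_S1, h_S3) = 1
  [-1/5, 4/5, -3/10] . (h_S0, h_S1, h_S3) = 1
  [-1/10, -2/5, 7/10] . (h_S0, h_S1, h_S3) = 1

Solving yields:
  h_S0 = 380/151
  h_S1 = 490/151
  h_S3 = 550/151

Starting state is S0, so the expected hitting time is h_S0 = 380/151.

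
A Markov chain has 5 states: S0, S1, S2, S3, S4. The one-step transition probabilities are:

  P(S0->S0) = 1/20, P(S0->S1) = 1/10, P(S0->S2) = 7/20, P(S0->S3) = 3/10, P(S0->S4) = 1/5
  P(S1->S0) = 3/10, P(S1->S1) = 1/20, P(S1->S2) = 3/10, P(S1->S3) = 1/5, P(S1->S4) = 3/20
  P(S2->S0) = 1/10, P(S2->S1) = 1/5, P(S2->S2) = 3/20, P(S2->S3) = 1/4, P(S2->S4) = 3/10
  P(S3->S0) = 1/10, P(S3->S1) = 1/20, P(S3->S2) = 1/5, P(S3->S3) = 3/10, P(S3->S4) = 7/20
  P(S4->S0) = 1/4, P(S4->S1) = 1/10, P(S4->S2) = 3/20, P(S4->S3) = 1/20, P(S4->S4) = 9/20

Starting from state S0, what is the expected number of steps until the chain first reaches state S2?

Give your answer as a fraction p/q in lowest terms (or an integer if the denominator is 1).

Let h_i = expected steps to first reach S2 from state i.
Boundary: h_S2 = 0.
First-step equations for the other states:
  h_S0 = 1 + 1/20*h_S0 + 1/10*h_S1 + 7/20*h_S2 + 3/10*h_S3 + 1/5*h_S4
  h_S1 = 1 + 3/10*h_S0 + 1/20*h_S1 + 3/10*h_S2 + 1/5*h_S3 + 3/20*h_S4
  h_S3 = 1 + 1/10*h_S0 + 1/20*h_S1 + 1/5*h_S2 + 3/10*h_S3 + 7/20*h_S4
  h_S4 = 1 + 1/4*h_S0 + 1/10*h_S1 + 3/20*h_S2 + 1/20*h_S3 + 9/20*h_S4

Substituting h_S2 = 0 and rearranging gives the linear system (I - Q) h = 1:
  [19/20, -1/10, -3/10, -1/5] . (h_S0, h_S1, h_S3, h_S4) = 1
  [-3/10, 19/20, -1/5, -3/20] . (h_S0, h_S1, h_S3, h_S4) = 1
  [-1/10, -1/20, 7/10, -7/20] . (h_S0, h_S1, h_S3, h_S4) = 1
  [-1/4, -1/10, -1/20, 11/20] . (h_S0, h_S1, h_S3, h_S4) = 1

Solving yields:
  h_S0 = 65900/16647
  h_S1 = 22420/5549
  h_S3 = 25920/5549
  h_S4 = 79520/16647

Starting state is S0, so the expected hitting time is h_S0 = 65900/16647.

Answer: 65900/16647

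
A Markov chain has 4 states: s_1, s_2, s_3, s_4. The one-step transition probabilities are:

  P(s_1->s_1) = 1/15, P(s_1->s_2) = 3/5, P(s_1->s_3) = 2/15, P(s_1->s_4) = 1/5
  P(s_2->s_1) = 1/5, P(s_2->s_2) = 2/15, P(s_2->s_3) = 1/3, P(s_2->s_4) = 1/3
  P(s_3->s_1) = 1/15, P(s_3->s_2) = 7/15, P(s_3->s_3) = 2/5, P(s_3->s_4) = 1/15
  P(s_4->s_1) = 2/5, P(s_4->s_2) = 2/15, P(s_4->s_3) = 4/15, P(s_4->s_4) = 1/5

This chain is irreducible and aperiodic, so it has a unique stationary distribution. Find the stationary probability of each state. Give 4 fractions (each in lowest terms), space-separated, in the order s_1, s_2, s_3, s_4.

The stationary distribution satisfies pi = pi * P, i.e.:
  pi_s_1 = 1/15*pi_s_1 + 1/5*pi_s_2 + 1/15*pi_s_3 + 2/5*pi_s_4
  pi_s_2 = 3/5*pi_s_1 + 2/15*pi_s_2 + 7/15*pi_s_3 + 2/15*pi_s_4
  pi_s_3 = 2/15*pi_s_1 + 1/3*pi_s_2 + 2/5*pi_s_3 + 4/15*pi_s_4
  pi_s_4 = 1/5*pi_s_1 + 1/3*pi_s_2 + 1/15*pi_s_3 + 1/5*pi_s_4
with normalization: pi_s_1 + pi_s_2 + pi_s_3 + pi_s_4 = 1.

Using the first 3 balance equations plus normalization, the linear system A*pi = b is:
  [-14/15, 1/5, 1/15, 2/5] . pi = 0
  [3/5, -13/15, 7/15, 2/15] . pi = 0
  [2/15, 1/3, -3/5, 4/15] . pi = 0
  [1, 1, 1, 1] . pi = 1

Solving yields:
  pi_s_1 = 173/982
  pi_s_2 = 623/1964
  pi_s_3 = 599/1964
  pi_s_4 = 99/491

Verification (pi * P):
  173/982*1/15 + 623/1964*1/5 + 599/1964*1/15 + 99/491*2/5 = 173/982 = pi_s_1  (ok)
  173/982*3/5 + 623/1964*2/15 + 599/1964*7/15 + 99/491*2/15 = 623/1964 = pi_s_2  (ok)
  173/982*2/15 + 623/1964*1/3 + 599/1964*2/5 + 99/491*4/15 = 599/1964 = pi_s_3  (ok)
  173/982*1/5 + 623/1964*1/3 + 599/1964*1/15 + 99/491*1/5 = 99/491 = pi_s_4  (ok)

Answer: 173/982 623/1964 599/1964 99/491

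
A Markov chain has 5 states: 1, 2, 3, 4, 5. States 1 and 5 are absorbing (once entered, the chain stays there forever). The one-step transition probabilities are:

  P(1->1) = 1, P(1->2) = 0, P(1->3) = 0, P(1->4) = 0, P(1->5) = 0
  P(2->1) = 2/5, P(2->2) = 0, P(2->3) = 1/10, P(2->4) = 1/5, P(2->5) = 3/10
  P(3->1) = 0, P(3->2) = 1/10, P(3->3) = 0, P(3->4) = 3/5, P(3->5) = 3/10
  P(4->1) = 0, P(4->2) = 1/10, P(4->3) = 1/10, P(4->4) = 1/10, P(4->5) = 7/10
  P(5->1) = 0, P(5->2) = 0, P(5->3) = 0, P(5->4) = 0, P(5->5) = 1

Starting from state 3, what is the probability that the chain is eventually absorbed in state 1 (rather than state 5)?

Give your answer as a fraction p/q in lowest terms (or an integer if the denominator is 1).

Let a_i = P(absorbed in 1 | start in state i).
Boundary conditions: a_1 = 1, a_5 = 0.
For each transient state i, a_i = sum_j P(i->j) * a_j:
  a_2 = 2/5*a_1 + 0*a_2 + 1/10*a_3 + 1/5*a_4 + 3/10*a_5
  a_3 = 0*a_1 + 1/10*a_2 + 0*a_3 + 3/5*a_4 + 3/10*a_5
  a_4 = 0*a_1 + 1/10*a_2 + 1/10*a_3 + 1/10*a_4 + 7/10*a_5

Substituting a_1 = 1 and a_5 = 0, rearrange to (I - Q) a = r where r[i] = P(i -> 1):
  [1, -1/10, -1/5] . (a_2, a_3, a_4) = 2/5
  [-1/10, 1, -3/5] . (a_2, a_3, a_4) = 0
  [-1/10, -1/10, 9/10] . (a_2, a_3, a_4) = 0

Solving yields:
  a_2 = 336/803
  a_3 = 60/803
  a_4 = 4/73

Starting state is 3, so the absorption probability is a_3 = 60/803.

Answer: 60/803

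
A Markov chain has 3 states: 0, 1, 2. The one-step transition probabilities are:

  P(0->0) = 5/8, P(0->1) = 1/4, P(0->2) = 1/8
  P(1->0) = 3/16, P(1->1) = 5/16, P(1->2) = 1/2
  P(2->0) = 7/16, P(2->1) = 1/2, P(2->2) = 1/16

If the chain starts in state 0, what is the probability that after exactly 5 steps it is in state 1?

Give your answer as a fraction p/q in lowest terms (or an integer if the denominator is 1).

Computing P^5 by repeated multiplication:
P^1 =
  0: [5/8, 1/4, 1/8]
  1: [3/16, 5/16, 1/2]
  2: [7/16, 1/2, 1/16]
P^2 =
  0: [63/128, 19/64, 27/128]
  1: [101/256, 101/256, 27/128]
  2: [101/256, 19/64, 79/256]
P^3 =
  0: [933/2048, 329/1024, 457/2048]
  1: [1691/4096, 1341/4096, 133/512]
  2: [1791/4096, 177/512, 889/4096]
P^4 =
  0: [14503/32768, 5339/16384, 7587/32768]
  1: [28381/65536, 21981/65536, 7587/32768]
  2: [28381/65536, 5339/16384, 15799/65536]
P^5 =
  0: [230173/524288, 86049/262144, 122017/524288]
  1: [455971/1048576, 344821/1048576, 30973/131072]
  2: [458471/1048576, 43337/131072, 243409/1048576]

(P^5)[0 -> 1] = 86049/262144

Answer: 86049/262144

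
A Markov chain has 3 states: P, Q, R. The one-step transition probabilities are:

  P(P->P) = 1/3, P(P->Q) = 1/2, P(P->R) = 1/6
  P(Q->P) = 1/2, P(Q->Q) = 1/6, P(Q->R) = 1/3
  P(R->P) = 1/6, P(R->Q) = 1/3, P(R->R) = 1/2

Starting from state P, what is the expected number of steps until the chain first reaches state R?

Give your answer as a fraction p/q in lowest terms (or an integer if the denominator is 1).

Let h_i = expected steps to first reach R from state i.
Boundary: h_R = 0.
First-step equations for the other states:
  h_P = 1 + 1/3*h_P + 1/2*h_Q + 1/6*h_R
  h_Q = 1 + 1/2*h_P + 1/6*h_Q + 1/3*h_R

Substituting h_R = 0 and rearranging gives the linear system (I - Q) h = 1:
  [2/3, -1/2] . (h_P, h_Q) = 1
  [-1/2, 5/6] . (h_P, h_Q) = 1

Solving yields:
  h_P = 48/11
  h_Q = 42/11

Starting state is P, so the expected hitting time is h_P = 48/11.

Answer: 48/11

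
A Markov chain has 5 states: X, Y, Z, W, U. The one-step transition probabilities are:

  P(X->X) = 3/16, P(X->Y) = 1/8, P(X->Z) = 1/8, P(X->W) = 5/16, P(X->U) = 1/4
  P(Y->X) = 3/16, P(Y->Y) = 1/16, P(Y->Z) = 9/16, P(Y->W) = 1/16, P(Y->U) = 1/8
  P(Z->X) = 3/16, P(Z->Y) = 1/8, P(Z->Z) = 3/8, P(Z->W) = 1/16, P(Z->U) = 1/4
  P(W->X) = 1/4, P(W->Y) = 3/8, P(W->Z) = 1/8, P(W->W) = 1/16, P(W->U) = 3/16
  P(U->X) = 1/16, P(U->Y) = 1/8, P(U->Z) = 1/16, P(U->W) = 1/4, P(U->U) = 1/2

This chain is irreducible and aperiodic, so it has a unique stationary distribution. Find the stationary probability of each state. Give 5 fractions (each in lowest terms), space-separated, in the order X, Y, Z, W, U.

The stationary distribution satisfies pi = pi * P, i.e.:
  pi_X = 3/16*pi_X + 3/16*pi_Y + 3/16*pi_Z + 1/4*pi_W + 1/16*pi_U
  pi_Y = 1/8*pi_X + 1/16*pi_Y + 1/8*pi_Z + 3/8*pi_W + 1/8*pi_U
  pi_Z = 1/8*pi_X + 9/16*pi_Y + 3/8*pi_Z + 1/8*pi_W + 1/16*pi_U
  pi_W = 5/16*pi_X + 1/16*pi_Y + 1/16*pi_Z + 1/16*pi_W + 1/4*pi_U
  pi_U = 1/4*pi_X + 1/8*pi_Y + 1/4*pi_Z + 3/16*pi_W + 1/2*pi_U
with normalization: pi_X + pi_Y + pi_Z + pi_W + pi_U = 1.

Using the first 4 balance equations plus normalization, the linear system A*pi = b is:
  [-13/16, 3/16, 3/16, 1/4, 1/16] . pi = 0
  [1/8, -15/16, 1/8, 3/8, 1/8] . pi = 0
  [1/8, 9/16, -5/8, 1/8, 1/16] . pi = 0
  [5/16, 1/16, 1/16, -15/16, 1/4] . pi = 0
  [1, 1, 1, 1, 1] . pi = 1

Solving yields:
  pi_X = 8415/52408
  pi_Y = 1014/6551
  pi_Z = 12181/52408
  pi_W = 1034/6551
  pi_U = 3857/13102

Verification (pi * P):
  8415/52408*3/16 + 1014/6551*3/16 + 12181/52408*3/16 + 1034/6551*1/4 + 3857/13102*1/16 = 8415/52408 = pi_X  (ok)
  8415/52408*1/8 + 1014/6551*1/16 + 12181/52408*1/8 + 1034/6551*3/8 + 3857/13102*1/8 = 1014/6551 = pi_Y  (ok)
  8415/52408*1/8 + 1014/6551*9/16 + 12181/52408*3/8 + 1034/6551*1/8 + 3857/13102*1/16 = 12181/52408 = pi_Z  (ok)
  8415/52408*5/16 + 1014/6551*1/16 + 12181/52408*1/16 + 1034/6551*1/16 + 3857/13102*1/4 = 1034/6551 = pi_W  (ok)
  8415/52408*1/4 + 1014/6551*1/8 + 12181/52408*1/4 + 1034/6551*3/16 + 3857/13102*1/2 = 3857/13102 = pi_U  (ok)

Answer: 8415/52408 1014/6551 12181/52408 1034/6551 3857/13102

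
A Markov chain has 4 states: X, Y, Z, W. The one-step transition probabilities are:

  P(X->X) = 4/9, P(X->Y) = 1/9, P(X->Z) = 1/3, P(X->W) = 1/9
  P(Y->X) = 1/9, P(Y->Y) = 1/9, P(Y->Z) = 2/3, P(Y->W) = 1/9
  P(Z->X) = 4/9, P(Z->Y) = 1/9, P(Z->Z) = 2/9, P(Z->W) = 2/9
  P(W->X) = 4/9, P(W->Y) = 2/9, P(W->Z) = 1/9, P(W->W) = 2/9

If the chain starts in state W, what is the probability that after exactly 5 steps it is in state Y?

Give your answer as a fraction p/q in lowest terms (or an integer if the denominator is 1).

Computing P^5 by repeated multiplication:
P^1 =
  X: [4/9, 1/9, 1/3, 1/9]
  Y: [1/9, 1/9, 2/3, 1/9]
  Z: [4/9, 1/9, 2/9, 2/9]
  W: [4/9, 2/9, 1/9, 2/9]
P^2 =
  X: [11/27, 10/81, 25/81, 13/81]
  Y: [11/27, 10/81, 22/81, 16/81]
  Z: [11/27, 11/81, 8/27, 13/81]
  W: [10/27, 11/81, 28/81, 4/27]
P^3 =
  X: [98/243, 94/729, 74/243, 119/729]
  Y: [98/243, 97/729, 73/243, 119/729]
  Z: [97/243, 94/729, 226/729, 118/729]
  W: [97/243, 31/243, 224/729, 121/729]
P^4 =
  X: [878/2187, 848/6561, 2009/6561, 1070/6561]
  Y: [875/2187, 848/6561, 2021/6561, 1067/6561]
  Z: [878/2187, 847/6561, 223/729, 1073/6561]
  W: [293/729, 850/6561, 2000/6561, 358/2187]
P^5 =
  X: [7900/19683, 7631/59049, 6026/19683, 9640/59049]
  Y: [7900/19683, 7628/59049, 2008/6561, 9649/59049]
  Z: [7901/19683, 7634/59049, 18071/59049, 9641/59049]
  W: [7898/19683, 2545/19683, 18085/59049, 9635/59049]

(P^5)[W -> Y] = 2545/19683

Answer: 2545/19683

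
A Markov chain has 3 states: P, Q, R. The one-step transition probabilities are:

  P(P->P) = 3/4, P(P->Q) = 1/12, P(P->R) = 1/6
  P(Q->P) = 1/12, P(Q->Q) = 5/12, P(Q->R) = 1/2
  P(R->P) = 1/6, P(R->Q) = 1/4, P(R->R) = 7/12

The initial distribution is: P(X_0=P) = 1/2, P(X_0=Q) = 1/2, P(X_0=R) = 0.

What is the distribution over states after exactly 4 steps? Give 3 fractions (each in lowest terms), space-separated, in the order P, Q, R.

Answer: 317/864 97/432 353/864

Derivation:
Propagating the distribution step by step (d_{t+1} = d_t * P):
d_0 = (P=1/2, Q=1/2, R=0)
  d_1[P] = 1/2*3/4 + 1/2*1/12 + 0*1/6 = 5/12
  d_1[Q] = 1/2*1/12 + 1/2*5/12 + 0*1/4 = 1/4
  d_1[R] = 1/2*1/6 + 1/2*1/2 + 0*7/12 = 1/3
d_1 = (P=5/12, Q=1/4, R=1/3)
  d_2[P] = 5/12*3/4 + 1/4*1/12 + 1/3*1/6 = 7/18
  d_2[Q] = 5/12*1/12 + 1/4*5/12 + 1/3*1/4 = 2/9
  d_2[R] = 5/12*1/6 + 1/4*1/2 + 1/3*7/12 = 7/18
d_2 = (P=7/18, Q=2/9, R=7/18)
  d_3[P] = 7/18*3/4 + 2/9*1/12 + 7/18*1/6 = 3/8
  d_3[Q] = 7/18*1/12 + 2/9*5/12 + 7/18*1/4 = 2/9
  d_3[R] = 7/18*1/6 + 2/9*1/2 + 7/18*7/12 = 29/72
d_3 = (P=3/8, Q=2/9, R=29/72)
  d_4[P] = 3/8*3/4 + 2/9*1/12 + 29/72*1/6 = 317/864
  d_4[Q] = 3/8*1/12 + 2/9*5/12 + 29/72*1/4 = 97/432
  d_4[R] = 3/8*1/6 + 2/9*1/2 + 29/72*7/12 = 353/864
d_4 = (P=317/864, Q=97/432, R=353/864)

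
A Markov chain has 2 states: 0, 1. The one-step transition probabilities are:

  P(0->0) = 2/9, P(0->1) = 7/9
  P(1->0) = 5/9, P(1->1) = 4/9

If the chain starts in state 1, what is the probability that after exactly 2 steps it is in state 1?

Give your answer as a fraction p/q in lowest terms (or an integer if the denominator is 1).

Answer: 17/27

Derivation:
Computing P^2 by repeated multiplication:
P^1 =
  0: [2/9, 7/9]
  1: [5/9, 4/9]
P^2 =
  0: [13/27, 14/27]
  1: [10/27, 17/27]

(P^2)[1 -> 1] = 17/27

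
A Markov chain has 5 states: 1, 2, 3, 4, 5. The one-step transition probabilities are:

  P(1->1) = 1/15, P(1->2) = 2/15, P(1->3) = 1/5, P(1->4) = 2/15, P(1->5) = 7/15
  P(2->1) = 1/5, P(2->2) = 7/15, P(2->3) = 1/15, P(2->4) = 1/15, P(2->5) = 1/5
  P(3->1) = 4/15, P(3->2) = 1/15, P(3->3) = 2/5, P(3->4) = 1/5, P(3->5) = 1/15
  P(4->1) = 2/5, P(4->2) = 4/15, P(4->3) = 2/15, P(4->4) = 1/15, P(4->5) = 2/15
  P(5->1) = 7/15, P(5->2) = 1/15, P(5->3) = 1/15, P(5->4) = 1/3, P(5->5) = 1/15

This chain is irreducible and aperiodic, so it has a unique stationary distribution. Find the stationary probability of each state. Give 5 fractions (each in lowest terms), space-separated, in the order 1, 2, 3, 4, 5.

Answer: 10528/39827 7754/39827 6736/39827 6477/39827 8332/39827

Derivation:
The stationary distribution satisfies pi = pi * P, i.e.:
  pi_1 = 1/15*pi_1 + 1/5*pi_2 + 4/15*pi_3 + 2/5*pi_4 + 7/15*pi_5
  pi_2 = 2/15*pi_1 + 7/15*pi_2 + 1/15*pi_3 + 4/15*pi_4 + 1/15*pi_5
  pi_3 = 1/5*pi_1 + 1/15*pi_2 + 2/5*pi_3 + 2/15*pi_4 + 1/15*pi_5
  pi_4 = 2/15*pi_1 + 1/15*pi_2 + 1/5*pi_3 + 1/15*pi_4 + 1/3*pi_5
  pi_5 = 7/15*pi_1 + 1/5*pi_2 + 1/15*pi_3 + 2/15*pi_4 + 1/15*pi_5
with normalization: pi_1 + pi_2 + pi_3 + pi_4 + pi_5 = 1.

Using the first 4 balance equations plus normalization, the linear system A*pi = b is:
  [-14/15, 1/5, 4/15, 2/5, 7/15] . pi = 0
  [2/15, -8/15, 1/15, 4/15, 1/15] . pi = 0
  [1/5, 1/15, -3/5, 2/15, 1/15] . pi = 0
  [2/15, 1/15, 1/5, -14/15, 1/3] . pi = 0
  [1, 1, 1, 1, 1] . pi = 1

Solving yields:
  pi_1 = 10528/39827
  pi_2 = 7754/39827
  pi_3 = 6736/39827
  pi_4 = 6477/39827
  pi_5 = 8332/39827

Verification (pi * P):
  10528/39827*1/15 + 7754/39827*1/5 + 6736/39827*4/15 + 6477/39827*2/5 + 8332/39827*7/15 = 10528/39827 = pi_1  (ok)
  10528/39827*2/15 + 7754/39827*7/15 + 6736/39827*1/15 + 6477/39827*4/15 + 8332/39827*1/15 = 7754/39827 = pi_2  (ok)
  10528/39827*1/5 + 7754/39827*1/15 + 6736/39827*2/5 + 6477/39827*2/15 + 8332/39827*1/15 = 6736/39827 = pi_3  (ok)
  10528/39827*2/15 + 7754/39827*1/15 + 6736/39827*1/5 + 6477/39827*1/15 + 8332/39827*1/3 = 6477/39827 = pi_4  (ok)
  10528/39827*7/15 + 7754/39827*1/5 + 6736/39827*1/15 + 6477/39827*2/15 + 8332/39827*1/15 = 8332/39827 = pi_5  (ok)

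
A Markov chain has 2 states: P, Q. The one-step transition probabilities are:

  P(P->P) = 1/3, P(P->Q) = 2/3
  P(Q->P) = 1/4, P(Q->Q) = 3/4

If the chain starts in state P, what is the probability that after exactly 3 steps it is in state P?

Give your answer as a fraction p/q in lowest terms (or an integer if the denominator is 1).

Computing P^3 by repeated multiplication:
P^1 =
  P: [1/3, 2/3]
  Q: [1/4, 3/4]
P^2 =
  P: [5/18, 13/18]
  Q: [13/48, 35/48]
P^3 =
  P: [59/216, 157/216]
  Q: [157/576, 419/576]

(P^3)[P -> P] = 59/216

Answer: 59/216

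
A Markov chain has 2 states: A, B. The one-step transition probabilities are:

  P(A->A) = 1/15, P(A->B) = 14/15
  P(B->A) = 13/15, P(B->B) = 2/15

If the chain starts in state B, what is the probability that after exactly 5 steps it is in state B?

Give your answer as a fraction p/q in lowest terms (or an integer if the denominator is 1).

Answer: 3382/9375

Derivation:
Computing P^5 by repeated multiplication:
P^1 =
  A: [1/15, 14/15]
  B: [13/15, 2/15]
P^2 =
  A: [61/75, 14/75]
  B: [13/75, 62/75]
P^3 =
  A: [27/125, 98/125]
  B: [91/125, 34/125]
P^4 =
  A: [1301/1875, 574/1875]
  B: [533/1875, 1342/1875]
P^5 =
  A: [2921/9375, 6454/9375]
  B: [5993/9375, 3382/9375]

(P^5)[B -> B] = 3382/9375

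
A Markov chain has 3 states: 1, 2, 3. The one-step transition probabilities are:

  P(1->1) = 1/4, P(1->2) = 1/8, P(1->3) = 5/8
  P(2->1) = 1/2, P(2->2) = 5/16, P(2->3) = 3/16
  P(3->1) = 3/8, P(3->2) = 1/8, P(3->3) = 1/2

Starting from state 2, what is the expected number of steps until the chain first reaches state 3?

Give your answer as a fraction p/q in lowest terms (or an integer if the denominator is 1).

Answer: 80/29

Derivation:
Let h_i = expected steps to first reach 3 from state i.
Boundary: h_3 = 0.
First-step equations for the other states:
  h_1 = 1 + 1/4*h_1 + 1/8*h_2 + 5/8*h_3
  h_2 = 1 + 1/2*h_1 + 5/16*h_2 + 3/16*h_3

Substituting h_3 = 0 and rearranging gives the linear system (I - Q) h = 1:
  [3/4, -1/8] . (h_1, h_2) = 1
  [-1/2, 11/16] . (h_1, h_2) = 1

Solving yields:
  h_1 = 52/29
  h_2 = 80/29

Starting state is 2, so the expected hitting time is h_2 = 80/29.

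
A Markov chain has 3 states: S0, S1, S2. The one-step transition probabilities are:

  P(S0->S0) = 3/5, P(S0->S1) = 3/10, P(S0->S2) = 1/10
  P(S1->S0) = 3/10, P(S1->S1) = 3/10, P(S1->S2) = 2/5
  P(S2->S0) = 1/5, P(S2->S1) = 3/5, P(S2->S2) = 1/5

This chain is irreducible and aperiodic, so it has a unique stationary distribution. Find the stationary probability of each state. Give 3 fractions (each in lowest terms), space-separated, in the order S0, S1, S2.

Answer: 32/81 10/27 19/81

Derivation:
The stationary distribution satisfies pi = pi * P, i.e.:
  pi_S0 = 3/5*pi_S0 + 3/10*pi_S1 + 1/5*pi_S2
  pi_S1 = 3/10*pi_S0 + 3/10*pi_S1 + 3/5*pi_S2
  pi_S2 = 1/10*pi_S0 + 2/5*pi_S1 + 1/5*pi_S2
with normalization: pi_S0 + pi_S1 + pi_S2 = 1.

Using the first 2 balance equations plus normalization, the linear system A*pi = b is:
  [-2/5, 3/10, 1/5] . pi = 0
  [3/10, -7/10, 3/5] . pi = 0
  [1, 1, 1] . pi = 1

Solving yields:
  pi_S0 = 32/81
  pi_S1 = 10/27
  pi_S2 = 19/81

Verification (pi * P):
  32/81*3/5 + 10/27*3/10 + 19/81*1/5 = 32/81 = pi_S0  (ok)
  32/81*3/10 + 10/27*3/10 + 19/81*3/5 = 10/27 = pi_S1  (ok)
  32/81*1/10 + 10/27*2/5 + 19/81*1/5 = 19/81 = pi_S2  (ok)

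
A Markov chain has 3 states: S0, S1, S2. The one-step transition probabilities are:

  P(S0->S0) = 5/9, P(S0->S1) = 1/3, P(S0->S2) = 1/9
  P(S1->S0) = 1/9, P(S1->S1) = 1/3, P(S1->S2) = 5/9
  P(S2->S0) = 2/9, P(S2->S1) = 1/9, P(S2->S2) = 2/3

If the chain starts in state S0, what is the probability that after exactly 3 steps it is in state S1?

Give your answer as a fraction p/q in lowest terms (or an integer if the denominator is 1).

Computing P^3 by repeated multiplication:
P^1 =
  S0: [5/9, 1/3, 1/9]
  S1: [1/9, 1/3, 5/9]
  S2: [2/9, 1/9, 2/3]
P^2 =
  S0: [10/27, 25/81, 26/81]
  S1: [2/9, 17/81, 46/81]
  S2: [23/81, 5/27, 43/81]
P^3 =
  S0: [227/729, 191/729, 311/729]
  S1: [199/729, 151/729, 379/729]
  S2: [8/27, 157/729, 356/729]

(P^3)[S0 -> S1] = 191/729

Answer: 191/729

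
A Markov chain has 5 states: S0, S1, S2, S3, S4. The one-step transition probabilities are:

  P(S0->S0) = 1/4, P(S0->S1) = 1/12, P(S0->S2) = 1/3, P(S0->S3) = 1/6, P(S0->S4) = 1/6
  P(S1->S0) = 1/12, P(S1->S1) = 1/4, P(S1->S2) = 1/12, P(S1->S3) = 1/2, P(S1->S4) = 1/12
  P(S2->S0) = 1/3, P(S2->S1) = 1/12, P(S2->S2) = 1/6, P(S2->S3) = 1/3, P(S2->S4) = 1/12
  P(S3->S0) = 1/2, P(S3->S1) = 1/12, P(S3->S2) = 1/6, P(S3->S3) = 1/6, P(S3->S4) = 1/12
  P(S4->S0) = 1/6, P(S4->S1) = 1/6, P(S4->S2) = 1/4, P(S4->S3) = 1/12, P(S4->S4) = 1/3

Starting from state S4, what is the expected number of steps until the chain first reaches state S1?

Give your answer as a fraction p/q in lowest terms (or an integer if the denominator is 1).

Answer: 9132/979

Derivation:
Let h_i = expected steps to first reach S1 from state i.
Boundary: h_S1 = 0.
First-step equations for the other states:
  h_S0 = 1 + 1/4*h_S0 + 1/12*h_S1 + 1/3*h_S2 + 1/6*h_S3 + 1/6*h_S4
  h_S2 = 1 + 1/3*h_S0 + 1/12*h_S1 + 1/6*h_S2 + 1/3*h_S3 + 1/12*h_S4
  h_S3 = 1 + 1/2*h_S0 + 1/12*h_S1 + 1/6*h_S2 + 1/6*h_S3 + 1/12*h_S4
  h_S4 = 1 + 1/6*h_S0 + 1/6*h_S1 + 1/4*h_S2 + 1/12*h_S3 + 1/3*h_S4

Substituting h_S1 = 0 and rearranging gives the linear system (I - Q) h = 1:
  [3/4, -1/3, -1/6, -1/6] . (h_S0, h_S2, h_S3, h_S4) = 1
  [-1/3, 5/6, -1/3, -1/12] . (h_S0, h_S2, h_S3, h_S4) = 1
  [-1/2, -1/6, 5/6, -1/12] . (h_S0, h_S2, h_S3, h_S4) = 1
  [-1/6, -1/4, -1/12, 2/3] . (h_S0, h_S2, h_S3, h_S4) = 1

Solving yields:
  h_S0 = 924/89
  h_S2 = 10248/979
  h_S3 = 10236/979
  h_S4 = 9132/979

Starting state is S4, so the expected hitting time is h_S4 = 9132/979.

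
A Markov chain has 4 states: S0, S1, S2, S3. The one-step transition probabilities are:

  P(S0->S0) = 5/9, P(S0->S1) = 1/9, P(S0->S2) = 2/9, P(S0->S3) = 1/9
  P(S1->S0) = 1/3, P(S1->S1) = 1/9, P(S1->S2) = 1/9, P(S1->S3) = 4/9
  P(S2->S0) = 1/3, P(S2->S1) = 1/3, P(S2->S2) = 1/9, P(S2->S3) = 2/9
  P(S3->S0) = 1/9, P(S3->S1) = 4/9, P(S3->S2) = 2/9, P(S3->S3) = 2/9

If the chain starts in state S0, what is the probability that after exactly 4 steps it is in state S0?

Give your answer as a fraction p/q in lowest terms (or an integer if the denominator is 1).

Computing P^4 by repeated multiplication:
P^1 =
  S0: [5/9, 1/9, 2/9, 1/9]
  S1: [1/3, 1/9, 1/9, 4/9]
  S2: [1/3, 1/3, 1/9, 2/9]
  S3: [1/9, 4/9, 2/9, 2/9]
P^2 =
  S0: [35/81, 16/81, 5/27, 5/27]
  S1: [25/81, 23/81, 16/81, 17/81]
  S2: [29/81, 17/81, 14/81, 7/27]
  S3: [25/81, 19/81, 4/27, 25/81]
P^3 =
  S0: [283/729, 52/243, 131/729, 53/243]
  S1: [259/729, 164/729, 41/243, 61/243]
  S2: [259/729, 172/729, 131/729, 167/729]
  S3: [1/3, 20/81, 131/729, 175/729]
P^4 =
  S0: [2435/6561, 1468/6561, 1171/6561, 1487/6561]
  S1: [2339/6561, 508/2187, 1171/6561, 509/2187]
  S2: [2371/6561, 1492/6561, 385/2187, 1543/6561]
  S3: [2323/6561, 1516/6561, 1147/6561, 175/729]

(P^4)[S0 -> S0] = 2435/6561

Answer: 2435/6561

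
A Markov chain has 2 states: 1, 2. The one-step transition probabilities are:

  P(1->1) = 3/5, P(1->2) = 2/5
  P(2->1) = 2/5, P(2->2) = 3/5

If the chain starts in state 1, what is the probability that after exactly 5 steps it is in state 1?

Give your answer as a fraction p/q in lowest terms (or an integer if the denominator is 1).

Answer: 1563/3125

Derivation:
Computing P^5 by repeated multiplication:
P^1 =
  1: [3/5, 2/5]
  2: [2/5, 3/5]
P^2 =
  1: [13/25, 12/25]
  2: [12/25, 13/25]
P^3 =
  1: [63/125, 62/125]
  2: [62/125, 63/125]
P^4 =
  1: [313/625, 312/625]
  2: [312/625, 313/625]
P^5 =
  1: [1563/3125, 1562/3125]
  2: [1562/3125, 1563/3125]

(P^5)[1 -> 1] = 1563/3125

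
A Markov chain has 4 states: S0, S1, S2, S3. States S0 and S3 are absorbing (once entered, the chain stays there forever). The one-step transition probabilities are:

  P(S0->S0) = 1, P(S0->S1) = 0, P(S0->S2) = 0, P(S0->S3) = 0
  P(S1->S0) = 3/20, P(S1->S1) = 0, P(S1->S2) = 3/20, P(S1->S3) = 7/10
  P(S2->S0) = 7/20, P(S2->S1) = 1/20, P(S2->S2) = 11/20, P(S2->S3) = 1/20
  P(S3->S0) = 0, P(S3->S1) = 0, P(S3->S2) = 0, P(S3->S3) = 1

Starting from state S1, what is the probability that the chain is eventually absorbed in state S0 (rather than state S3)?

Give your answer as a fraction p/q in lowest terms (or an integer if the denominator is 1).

Answer: 16/59

Derivation:
Let a_i = P(absorbed in S0 | start in state i).
Boundary conditions: a_S0 = 1, a_S3 = 0.
For each transient state i, a_i = sum_j P(i->j) * a_j:
  a_S1 = 3/20*a_S0 + 0*a_S1 + 3/20*a_S2 + 7/10*a_S3
  a_S2 = 7/20*a_S0 + 1/20*a_S1 + 11/20*a_S2 + 1/20*a_S3

Substituting a_S0 = 1 and a_S3 = 0, rearrange to (I - Q) a = r where r[i] = P(i -> S0):
  [1, -3/20] . (a_S1, a_S2) = 3/20
  [-1/20, 9/20] . (a_S1, a_S2) = 7/20

Solving yields:
  a_S1 = 16/59
  a_S2 = 143/177

Starting state is S1, so the absorption probability is a_S1 = 16/59.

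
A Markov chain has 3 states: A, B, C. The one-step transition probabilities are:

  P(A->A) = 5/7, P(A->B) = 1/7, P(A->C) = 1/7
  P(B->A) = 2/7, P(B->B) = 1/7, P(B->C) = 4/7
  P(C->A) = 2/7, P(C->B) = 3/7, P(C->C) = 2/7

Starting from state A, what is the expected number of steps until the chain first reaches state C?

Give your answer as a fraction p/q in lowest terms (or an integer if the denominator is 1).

Let h_i = expected steps to first reach C from state i.
Boundary: h_C = 0.
First-step equations for the other states:
  h_A = 1 + 5/7*h_A + 1/7*h_B + 1/7*h_C
  h_B = 1 + 2/7*h_A + 1/7*h_B + 4/7*h_C

Substituting h_C = 0 and rearranging gives the linear system (I - Q) h = 1:
  [2/7, -1/7] . (h_A, h_B) = 1
  [-2/7, 6/7] . (h_A, h_B) = 1

Solving yields:
  h_A = 49/10
  h_B = 14/5

Starting state is A, so the expected hitting time is h_A = 49/10.

Answer: 49/10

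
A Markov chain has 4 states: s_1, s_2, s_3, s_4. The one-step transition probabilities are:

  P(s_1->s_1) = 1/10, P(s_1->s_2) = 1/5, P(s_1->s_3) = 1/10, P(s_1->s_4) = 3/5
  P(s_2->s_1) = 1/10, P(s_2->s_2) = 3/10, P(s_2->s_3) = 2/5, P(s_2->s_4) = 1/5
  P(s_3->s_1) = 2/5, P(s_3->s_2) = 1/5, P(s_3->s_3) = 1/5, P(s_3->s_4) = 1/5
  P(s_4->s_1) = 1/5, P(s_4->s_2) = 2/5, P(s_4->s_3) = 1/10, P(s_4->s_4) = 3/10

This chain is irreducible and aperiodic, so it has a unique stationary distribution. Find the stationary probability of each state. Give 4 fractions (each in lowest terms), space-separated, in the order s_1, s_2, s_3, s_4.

Answer: 74/383 334/1149 239/1149 118/383

Derivation:
The stationary distribution satisfies pi = pi * P, i.e.:
  pi_s_1 = 1/10*pi_s_1 + 1/10*pi_s_2 + 2/5*pi_s_3 + 1/5*pi_s_4
  pi_s_2 = 1/5*pi_s_1 + 3/10*pi_s_2 + 1/5*pi_s_3 + 2/5*pi_s_4
  pi_s_3 = 1/10*pi_s_1 + 2/5*pi_s_2 + 1/5*pi_s_3 + 1/10*pi_s_4
  pi_s_4 = 3/5*pi_s_1 + 1/5*pi_s_2 + 1/5*pi_s_3 + 3/10*pi_s_4
with normalization: pi_s_1 + pi_s_2 + pi_s_3 + pi_s_4 = 1.

Using the first 3 balance equations plus normalization, the linear system A*pi = b is:
  [-9/10, 1/10, 2/5, 1/5] . pi = 0
  [1/5, -7/10, 1/5, 2/5] . pi = 0
  [1/10, 2/5, -4/5, 1/10] . pi = 0
  [1, 1, 1, 1] . pi = 1

Solving yields:
  pi_s_1 = 74/383
  pi_s_2 = 334/1149
  pi_s_3 = 239/1149
  pi_s_4 = 118/383

Verification (pi * P):
  74/383*1/10 + 334/1149*1/10 + 239/1149*2/5 + 118/383*1/5 = 74/383 = pi_s_1  (ok)
  74/383*1/5 + 334/1149*3/10 + 239/1149*1/5 + 118/383*2/5 = 334/1149 = pi_s_2  (ok)
  74/383*1/10 + 334/1149*2/5 + 239/1149*1/5 + 118/383*1/10 = 239/1149 = pi_s_3  (ok)
  74/383*3/5 + 334/1149*1/5 + 239/1149*1/5 + 118/383*3/10 = 118/383 = pi_s_4  (ok)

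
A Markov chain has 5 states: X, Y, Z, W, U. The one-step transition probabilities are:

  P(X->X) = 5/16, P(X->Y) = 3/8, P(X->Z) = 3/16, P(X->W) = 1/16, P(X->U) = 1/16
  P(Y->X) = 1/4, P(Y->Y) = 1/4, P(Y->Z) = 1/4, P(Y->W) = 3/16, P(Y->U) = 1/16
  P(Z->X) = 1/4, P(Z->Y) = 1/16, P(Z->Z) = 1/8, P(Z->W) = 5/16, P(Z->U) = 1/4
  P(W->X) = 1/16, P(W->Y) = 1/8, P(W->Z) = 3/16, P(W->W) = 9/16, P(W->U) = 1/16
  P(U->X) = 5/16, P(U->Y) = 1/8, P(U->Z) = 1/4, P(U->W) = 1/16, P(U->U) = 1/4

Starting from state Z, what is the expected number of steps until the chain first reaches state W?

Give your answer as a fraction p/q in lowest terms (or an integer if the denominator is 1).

Let h_i = expected steps to first reach W from state i.
Boundary: h_W = 0.
First-step equations for the other states:
  h_X = 1 + 5/16*h_X + 3/8*h_Y + 3/16*h_Z + 1/16*h_W + 1/16*h_U
  h_Y = 1 + 1/4*h_X + 1/4*h_Y + 1/4*h_Z + 3/16*h_W + 1/16*h_U
  h_Z = 1 + 1/4*h_X + 1/16*h_Y + 1/8*h_Z + 5/16*h_W + 1/4*h_U
  h_U = 1 + 5/16*h_X + 1/8*h_Y + 1/4*h_Z + 1/16*h_W + 1/4*h_U

Substituting h_W = 0 and rearranging gives the linear system (I - Q) h = 1:
  [11/16, -3/8, -3/16, -1/16] . (h_X, h_Y, h_Z, h_U) = 1
  [-1/4, 3/4, -1/4, -1/16] . (h_X, h_Y, h_Z, h_U) = 1
  [-1/4, -1/16, 7/8, -1/4] . (h_X, h_Y, h_Z, h_U) = 1
  [-5/16, -1/8, -1/4, 3/4] . (h_X, h_Y, h_Z, h_U) = 1

Solving yields:
  h_X = 64016/9185
  h_Y = 56208/9185
  h_Z = 51504/9185
  h_U = 65456/9185

Starting state is Z, so the expected hitting time is h_Z = 51504/9185.

Answer: 51504/9185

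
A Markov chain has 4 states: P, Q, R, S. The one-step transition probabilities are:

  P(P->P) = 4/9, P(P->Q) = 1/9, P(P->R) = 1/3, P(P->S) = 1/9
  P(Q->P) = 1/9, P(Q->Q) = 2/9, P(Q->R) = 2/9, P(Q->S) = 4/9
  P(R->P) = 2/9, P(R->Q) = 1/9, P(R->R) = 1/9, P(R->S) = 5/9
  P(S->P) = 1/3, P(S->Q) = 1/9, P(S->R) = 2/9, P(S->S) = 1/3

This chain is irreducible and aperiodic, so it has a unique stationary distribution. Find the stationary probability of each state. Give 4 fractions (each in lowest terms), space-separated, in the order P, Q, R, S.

The stationary distribution satisfies pi = pi * P, i.e.:
  pi_P = 4/9*pi_P + 1/9*pi_Q + 2/9*pi_R + 1/3*pi_S
  pi_Q = 1/9*pi_P + 2/9*pi_Q + 1/9*pi_R + 1/9*pi_S
  pi_R = 1/3*pi_P + 2/9*pi_Q + 1/9*pi_R + 2/9*pi_S
  pi_S = 1/9*pi_P + 4/9*pi_Q + 5/9*pi_R + 1/3*pi_S
with normalization: pi_P + pi_Q + pi_R + pi_S = 1.

Using the first 3 balance equations plus normalization, the linear system A*pi = b is:
  [-5/9, 1/9, 2/9, 1/3] . pi = 0
  [1/9, -7/9, 1/9, 1/9] . pi = 0
  [1/3, 2/9, -8/9, 2/9] . pi = 0
  [1, 1, 1, 1] . pi = 1

Solving yields:
  pi_P = 17/54
  pi_Q = 1/8
  pi_R = 25/108
  pi_S = 71/216

Verification (pi * P):
  17/54*4/9 + 1/8*1/9 + 25/108*2/9 + 71/216*1/3 = 17/54 = pi_P  (ok)
  17/54*1/9 + 1/8*2/9 + 25/108*1/9 + 71/216*1/9 = 1/8 = pi_Q  (ok)
  17/54*1/3 + 1/8*2/9 + 25/108*1/9 + 71/216*2/9 = 25/108 = pi_R  (ok)
  17/54*1/9 + 1/8*4/9 + 25/108*5/9 + 71/216*1/3 = 71/216 = pi_S  (ok)

Answer: 17/54 1/8 25/108 71/216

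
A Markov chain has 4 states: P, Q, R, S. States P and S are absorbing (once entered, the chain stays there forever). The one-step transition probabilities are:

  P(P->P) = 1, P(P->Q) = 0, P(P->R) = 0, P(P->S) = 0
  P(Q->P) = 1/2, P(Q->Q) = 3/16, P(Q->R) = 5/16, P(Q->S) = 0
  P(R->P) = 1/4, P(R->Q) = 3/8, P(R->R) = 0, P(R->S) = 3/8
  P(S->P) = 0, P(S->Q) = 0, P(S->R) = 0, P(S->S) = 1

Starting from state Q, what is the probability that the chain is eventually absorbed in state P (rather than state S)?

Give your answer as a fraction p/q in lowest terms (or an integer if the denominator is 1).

Answer: 74/89

Derivation:
Let a_i = P(absorbed in P | start in state i).
Boundary conditions: a_P = 1, a_S = 0.
For each transient state i, a_i = sum_j P(i->j) * a_j:
  a_Q = 1/2*a_P + 3/16*a_Q + 5/16*a_R + 0*a_S
  a_R = 1/4*a_P + 3/8*a_Q + 0*a_R + 3/8*a_S

Substituting a_P = 1 and a_S = 0, rearrange to (I - Q) a = r where r[i] = P(i -> P):
  [13/16, -5/16] . (a_Q, a_R) = 1/2
  [-3/8, 1] . (a_Q, a_R) = 1/4

Solving yields:
  a_Q = 74/89
  a_R = 50/89

Starting state is Q, so the absorption probability is a_Q = 74/89.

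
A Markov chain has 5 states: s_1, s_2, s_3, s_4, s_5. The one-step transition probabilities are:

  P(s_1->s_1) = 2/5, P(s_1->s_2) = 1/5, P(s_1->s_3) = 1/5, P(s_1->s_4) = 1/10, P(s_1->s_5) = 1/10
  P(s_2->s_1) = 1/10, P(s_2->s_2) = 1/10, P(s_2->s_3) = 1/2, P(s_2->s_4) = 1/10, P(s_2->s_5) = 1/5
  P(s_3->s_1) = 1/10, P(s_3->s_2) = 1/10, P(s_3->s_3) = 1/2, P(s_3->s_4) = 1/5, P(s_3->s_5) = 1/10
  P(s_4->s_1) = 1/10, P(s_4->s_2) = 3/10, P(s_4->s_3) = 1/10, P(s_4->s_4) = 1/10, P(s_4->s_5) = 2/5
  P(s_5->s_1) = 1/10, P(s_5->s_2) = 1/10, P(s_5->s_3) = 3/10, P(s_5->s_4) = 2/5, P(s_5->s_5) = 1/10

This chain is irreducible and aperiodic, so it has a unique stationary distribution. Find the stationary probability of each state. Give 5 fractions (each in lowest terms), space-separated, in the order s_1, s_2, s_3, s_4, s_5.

The stationary distribution satisfies pi = pi * P, i.e.:
  pi_s_1 = 2/5*pi_s_1 + 1/10*pi_s_2 + 1/10*pi_s_3 + 1/10*pi_s_4 + 1/10*pi_s_5
  pi_s_2 = 1/5*pi_s_1 + 1/10*pi_s_2 + 1/10*pi_s_3 + 3/10*pi_s_4 + 1/10*pi_s_5
  pi_s_3 = 1/5*pi_s_1 + 1/2*pi_s_2 + 1/2*pi_s_3 + 1/10*pi_s_4 + 3/10*pi_s_5
  pi_s_4 = 1/10*pi_s_1 + 1/10*pi_s_2 + 1/5*pi_s_3 + 1/10*pi_s_4 + 2/5*pi_s_5
  pi_s_5 = 1/10*pi_s_1 + 1/5*pi_s_2 + 1/10*pi_s_3 + 2/5*pi_s_4 + 1/10*pi_s_5
with normalization: pi_s_1 + pi_s_2 + pi_s_3 + pi_s_4 + pi_s_5 = 1.

Using the first 4 balance equations plus normalization, the linear system A*pi = b is:
  [-3/5, 1/10, 1/10, 1/10, 1/10] . pi = 0
  [1/5, -9/10, 1/10, 3/10, 1/10] . pi = 0
  [1/5, 1/2, -1/2, 1/10, 3/10] . pi = 0
  [1/10, 1/10, 1/5, -9/10, 2/5] . pi = 0
  [1, 1, 1, 1, 1] . pi = 1

Solving yields:
  pi_s_1 = 1/7
  pi_s_2 = 5/33
  pi_s_3 = 23/66
  pi_s_4 = 43/231
  pi_s_5 = 79/462

Verification (pi * P):
  1/7*2/5 + 5/33*1/10 + 23/66*1/10 + 43/231*1/10 + 79/462*1/10 = 1/7 = pi_s_1  (ok)
  1/7*1/5 + 5/33*1/10 + 23/66*1/10 + 43/231*3/10 + 79/462*1/10 = 5/33 = pi_s_2  (ok)
  1/7*1/5 + 5/33*1/2 + 23/66*1/2 + 43/231*1/10 + 79/462*3/10 = 23/66 = pi_s_3  (ok)
  1/7*1/10 + 5/33*1/10 + 23/66*1/5 + 43/231*1/10 + 79/462*2/5 = 43/231 = pi_s_4  (ok)
  1/7*1/10 + 5/33*1/5 + 23/66*1/10 + 43/231*2/5 + 79/462*1/10 = 79/462 = pi_s_5  (ok)

Answer: 1/7 5/33 23/66 43/231 79/462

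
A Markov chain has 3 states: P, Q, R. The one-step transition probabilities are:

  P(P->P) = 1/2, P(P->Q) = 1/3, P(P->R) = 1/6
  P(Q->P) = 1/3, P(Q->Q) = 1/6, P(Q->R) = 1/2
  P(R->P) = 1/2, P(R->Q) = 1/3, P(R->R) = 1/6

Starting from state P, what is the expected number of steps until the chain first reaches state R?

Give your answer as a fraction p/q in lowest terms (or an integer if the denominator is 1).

Answer: 42/11

Derivation:
Let h_i = expected steps to first reach R from state i.
Boundary: h_R = 0.
First-step equations for the other states:
  h_P = 1 + 1/2*h_P + 1/3*h_Q + 1/6*h_R
  h_Q = 1 + 1/3*h_P + 1/6*h_Q + 1/2*h_R

Substituting h_R = 0 and rearranging gives the linear system (I - Q) h = 1:
  [1/2, -1/3] . (h_P, h_Q) = 1
  [-1/3, 5/6] . (h_P, h_Q) = 1

Solving yields:
  h_P = 42/11
  h_Q = 30/11

Starting state is P, so the expected hitting time is h_P = 42/11.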